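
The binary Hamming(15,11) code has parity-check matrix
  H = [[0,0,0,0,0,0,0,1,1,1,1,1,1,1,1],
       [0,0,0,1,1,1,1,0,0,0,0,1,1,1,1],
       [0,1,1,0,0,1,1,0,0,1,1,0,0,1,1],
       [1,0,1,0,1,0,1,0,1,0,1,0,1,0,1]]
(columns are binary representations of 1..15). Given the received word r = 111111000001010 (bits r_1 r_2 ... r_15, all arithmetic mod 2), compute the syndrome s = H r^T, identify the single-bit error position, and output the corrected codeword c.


s = (0, 1, 0, 1)^T, error position = 5, corrected codeword c = 111101000001010

Compute s = H r^T mod 2 one row at a time:
  s_1 = 0 + 0 + 0 + 0 + 1 + 0 + 1 + 0 = 2 ≡ 0 (mod 2).
  s_2 = 1 + 1 + 1 + 0 + 1 + 0 + 1 + 0 = 5 ≡ 1 (mod 2).
  s_3 = 1 + 1 + 1 + 0 + 0 + 0 + 1 + 0 = 4 ≡ 0 (mod 2).
  s_4 = 1 + 1 + 1 + 0 + 0 + 0 + 0 + 0 = 3 ≡ 1 (mod 2).
s = (0, 1, 0, 1)^T — this equals column 5 of H (binary 0101), so error is at position 5.
Correct: flip bit 5 of r = 111111000001010 to get c = 111101000001010.


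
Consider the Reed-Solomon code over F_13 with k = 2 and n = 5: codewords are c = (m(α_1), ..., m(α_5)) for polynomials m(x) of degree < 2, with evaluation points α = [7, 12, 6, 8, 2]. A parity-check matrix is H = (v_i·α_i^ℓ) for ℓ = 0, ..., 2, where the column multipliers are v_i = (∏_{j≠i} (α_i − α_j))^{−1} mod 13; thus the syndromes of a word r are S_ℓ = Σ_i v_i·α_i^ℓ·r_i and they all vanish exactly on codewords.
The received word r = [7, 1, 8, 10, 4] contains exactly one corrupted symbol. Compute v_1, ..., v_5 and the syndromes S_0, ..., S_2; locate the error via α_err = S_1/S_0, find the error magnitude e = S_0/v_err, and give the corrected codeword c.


S = (2, 1, 7), error at position 1, error magnitude e = 11, c = [9, 1, 8, 10, 4].

Step 1: column multipliers v_i = (∏_{j≠i}(α_i − α_j))^{−1} mod 13.
  i = 1 (α = 7): (7−12)(7−6)(7−8)(7−2) = (−5)·1·(−1)·5 = 25 ≡ 12, so v_1 = 12^{−1} = 12 (mod 13).
  i = 2 (α = 12): (12−7)(12−6)(12−8)(12−2) = 5·6·4·10 = 1200 ≡ 4, so v_2 = 4^{−1} = 10 (mod 13).
  i = 3 (α = 6): (6−7)(6−12)(6−8)(6−2) = (−1)·(−6)·(−2)·4 = −48 ≡ 4, so v_3 = 4^{−1} = 10 (mod 13).
  i = 4 (α = 8): (8−7)(8−12)(8−6)(8−2) = 1·(−4)·2·6 = −48 ≡ 4, so v_4 = 4^{−1} = 10 (mod 13).
  i = 5 (α = 2): (2−7)(2−12)(2−6)(2−8) = (−5)·(−10)·(−4)·(−6) = 1200 ≡ 4, so v_5 = 4^{−1} = 10 (mod 13).
  v = [12, 10, 10, 10, 10].
Step 2: syndromes of r = [7, 1, 8, 10, 4] (all sums mod 13).
  S_0 = Σ v_i r_i = 12·7 + 10·1 + 10·8 + 10·10 + 10·4 = 314 ≡ 2.
  S_1 = Σ v_i α_i r_i = 12·7·7 + 10·12·1 + 10·6·8 + 10·8·10 + 10·2·4 = 2068 ≡ 1.
  α_i^2 mod 13 = [10, 1, 10, 12, 4].
  S_2 = Σ v_i α_i^2 r_i = 12·10·7 + 10·1·1 + 10·10·8 + 10·12·10 + 10·4·4 = 3010 ≡ 7.
  S = (2, 1, 7) ≠ 0, so r is not a codeword (an error is present).
Step 3: locate the error. For a single error e at position i, S_ℓ = v_i·e·α_i^ℓ, so α_err = S_1/S_0.
  S_0^{−1} = 2^{−1} = 7 (mod 13), so α_err = 1·7 = 7 ≡ 7 = α_1. Error position i = 1.
  Consistency check: S_2/S_1 = 7·1 = 7 ≡ 7 = α_err ✓ (single-error assumption holds).
Step 4: error magnitude e = S_0/v_1 = S_0·∏_{j≠1}(α_1 − α_j) = 2·12 = 24 ≡ 11 (mod 13).
Step 5: correct position 1: c_1 = r_1 − e = 7 − 11 ≡ 9 (mod 13). Hence c = [9, 1, 8, 10, 4].
  Check: interpolating c through the α_i gives m(x) = 2 + 1·x (degree < 2) with m(α_i) = c_i for every i, so c is indeed a codeword.


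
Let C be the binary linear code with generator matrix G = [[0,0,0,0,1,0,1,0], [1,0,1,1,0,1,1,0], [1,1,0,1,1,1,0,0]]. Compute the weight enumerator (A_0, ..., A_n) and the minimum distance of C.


Weight distribution: A_0 = 1, A_2 = 2, A_4 = 1, A_5 = 4. Minimum distance d = 2.

Enumerate all 2^3 = 8 messages m ∈ F_2^3.
For each, compute codeword c = mG in F_2^8, then tally its weight.
  m = 000 → c = 00000000, weight = 0.
  m = 100 → c = 00001010, weight = 2.
  m = 010 → c = 10110110, weight = 5.
  m = 110 → c = 10111100, weight = 5.
  m = 001 → c = 11011100, weight = 5.
  m = 101 → c = 11010110, weight = 5.
  m = 011 → c = 01101010, weight = 4.
  m = 111 → c = 01100000, weight = 2.
Tally weights:
  weight 0: 1 codewords.
  weight 2: 2 codewords.
  weight 4: 1 codewords.
  weight 5: 4 codewords.
Minimum distance d = smallest w > 0 with A_w > 0 = 2.
Sanity: Σ A_w = 8 = 2^3 = 8 ✓.


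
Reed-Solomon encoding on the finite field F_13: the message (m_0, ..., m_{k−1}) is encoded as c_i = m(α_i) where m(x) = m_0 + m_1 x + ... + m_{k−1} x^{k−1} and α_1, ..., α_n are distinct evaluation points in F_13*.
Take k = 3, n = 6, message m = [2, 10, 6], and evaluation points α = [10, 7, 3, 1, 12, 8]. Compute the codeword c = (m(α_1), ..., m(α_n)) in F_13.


c = [0, 2, 8, 5, 11, 11]

Message polynomial: m(x) = 2 + 10·x + 6·x^2 (mod 13).
For each evaluation point α_i, compute m(α_i) mod 13:
  α_1 = 10: Horner steps 6 → 5 → 0, so m(10) = 0.
  α_2 = 7: Horner steps 6 → 0 → 2, so m(7) = 2.
  α_3 = 3: Horner steps 6 → 2 → 8, so m(3) = 8.
  α_4 = 1: Horner steps 6 → 3 → 5, so m(1) = 5.
  α_5 = 12: Horner steps 6 → 4 → 11, so m(12) = 11.
  α_6 = 8: Horner steps 6 → 6 → 11, so m(8) = 11.
Codeword c = [0, 2, 8, 5, 11, 11] ∈ F_13^6.


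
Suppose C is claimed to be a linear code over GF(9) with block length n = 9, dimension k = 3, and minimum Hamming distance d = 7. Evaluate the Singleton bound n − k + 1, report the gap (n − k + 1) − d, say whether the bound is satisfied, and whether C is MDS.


Singleton RHS = n − k + 1 = 7, slack = 0, bound satisfied, MDS.

Singleton bound: d ≤ n − k + 1.
Here n = 9, k = 3, so n − k + 1 = 7.
Given d = 7, check d ≤ 7: YES.
Slack = (n − k + 1) − d = 0.
The code is MDS (slack = 0).
Description: the claimed parameters are [9, 3, 7]_9; such a code would be MDS (meets Singleton bound).


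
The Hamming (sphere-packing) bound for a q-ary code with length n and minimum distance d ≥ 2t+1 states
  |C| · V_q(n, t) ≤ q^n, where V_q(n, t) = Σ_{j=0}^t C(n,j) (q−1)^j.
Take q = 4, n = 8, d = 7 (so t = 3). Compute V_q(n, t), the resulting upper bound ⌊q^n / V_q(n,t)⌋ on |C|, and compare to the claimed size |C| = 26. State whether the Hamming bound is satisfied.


V_q(n, t) = 1789, q^n = 65536, Hamming bound = 36, |C| = 26 ≤ bound (satisfied).

Step 1: Compute V_q(n, t) = Σ_{j=0}^3 C(n, j) (q−1)^j.
  j = 0: C(8,0)·(3)^0 = 1·1 = 1.
  j = 1: C(8,1)·(3)^1 = 8·3 = 24.
  j = 2: C(8,2)·(3)^2 = 28·9 = 252.
  j = 3: C(8,3)·(3)^3 = 56·27 = 1512.
  V_q(n, t) = 1 + 24 + 252 + 1512 = 1789.
Step 2: q^n = 4^8 = 65536.
Step 3: Hamming bound ⌊q^n / V_q(n,t)⌋ = ⌊65536/1789⌋ = 36.
Step 4: Compare |C| = 26 to 36: satisfied.
The claimed |C| lies below the Hamming bound.


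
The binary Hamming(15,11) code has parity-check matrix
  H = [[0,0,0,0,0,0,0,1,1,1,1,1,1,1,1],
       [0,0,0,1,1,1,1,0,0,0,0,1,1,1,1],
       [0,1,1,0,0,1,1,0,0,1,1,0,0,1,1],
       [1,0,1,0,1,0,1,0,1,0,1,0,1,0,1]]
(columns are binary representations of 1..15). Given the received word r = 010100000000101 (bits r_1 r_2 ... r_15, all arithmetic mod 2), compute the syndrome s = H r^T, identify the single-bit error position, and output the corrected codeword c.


s = (0, 1, 0, 0)^T, error position = 4, corrected codeword c = 010000000000101

Compute s = H r^T mod 2 one row at a time:
  s_1 = 0 + 0 + 0 + 0 + 0 + 1 + 0 + 1 = 2 ≡ 0 (mod 2).
  s_2 = 1 + 0 + 0 + 0 + 0 + 1 + 0 + 1 = 3 ≡ 1 (mod 2).
  s_3 = 1 + 0 + 0 + 0 + 0 + 0 + 0 + 1 = 2 ≡ 0 (mod 2).
  s_4 = 0 + 0 + 0 + 0 + 0 + 0 + 1 + 1 = 2 ≡ 0 (mod 2).
s = (0, 1, 0, 0)^T — this equals column 4 of H (binary 0100), so error is at position 4.
Correct: flip bit 4 of r = 010100000000101 to get c = 010000000000101.


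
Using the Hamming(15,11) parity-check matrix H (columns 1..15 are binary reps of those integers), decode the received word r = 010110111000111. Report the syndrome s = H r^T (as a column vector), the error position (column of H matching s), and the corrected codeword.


s = (1, 0, 0, 1)^T, error position = 9, corrected codeword c = 010110110000111

Compute s = H r^T mod 2 one row at a time:
  s_1 = 1 + 1 + 0 + 0 + 0 + 1 + 1 + 1 = 5 ≡ 1 (mod 2).
  s_2 = 1 + 1 + 0 + 1 + 0 + 1 + 1 + 1 = 6 ≡ 0 (mod 2).
  s_3 = 1 + 0 + 0 + 1 + 0 + 0 + 1 + 1 = 4 ≡ 0 (mod 2).
  s_4 = 0 + 0 + 1 + 1 + 1 + 0 + 1 + 1 = 5 ≡ 1 (mod 2).
s = (1, 0, 0, 1)^T — this equals column 9 of H (binary 1001), so error is at position 9.
Correct: flip bit 9 of r = 010110111000111 to get c = 010110110000111.


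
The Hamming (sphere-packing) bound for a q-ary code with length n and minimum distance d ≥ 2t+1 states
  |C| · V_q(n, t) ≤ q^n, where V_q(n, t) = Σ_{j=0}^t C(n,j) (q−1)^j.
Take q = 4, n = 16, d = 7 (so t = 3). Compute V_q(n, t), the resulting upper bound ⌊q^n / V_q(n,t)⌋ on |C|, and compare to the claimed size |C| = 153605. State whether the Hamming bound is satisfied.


V_q(n, t) = 16249, q^n = 4294967296, Hamming bound = 264321, |C| = 153605 ≤ bound (satisfied).

Step 1: Compute V_q(n, t) = Σ_{j=0}^3 C(n, j) (q−1)^j.
  j = 0: C(16,0)·(3)^0 = 1·1 = 1.
  j = 1: C(16,1)·(3)^1 = 16·3 = 48.
  j = 2: C(16,2)·(3)^2 = 120·9 = 1080.
  j = 3: C(16,3)·(3)^3 = 560·27 = 15120.
  V_q(n, t) = 1 + 48 + 1080 + 15120 = 16249.
Step 2: q^n = 4^16 = 4294967296.
Step 3: Hamming bound ⌊q^n / V_q(n,t)⌋ = ⌊4294967296/16249⌋ = 264321.
Step 4: Compare |C| = 153605 to 264321: satisfied.
The claimed |C| lies below the Hamming bound.


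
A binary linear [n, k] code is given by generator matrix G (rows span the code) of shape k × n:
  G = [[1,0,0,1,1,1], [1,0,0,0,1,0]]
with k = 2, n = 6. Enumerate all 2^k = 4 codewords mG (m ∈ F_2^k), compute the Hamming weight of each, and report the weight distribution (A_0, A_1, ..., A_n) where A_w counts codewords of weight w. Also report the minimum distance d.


Weight distribution: A_0 = 1, A_2 = 2, A_4 = 1. Minimum distance d = 2.

Enumerate all 2^2 = 4 messages m ∈ F_2^2.
For each, compute codeword c = mG in F_2^6, then tally its weight.
  m = 00 → c = 000000, weight = 0.
  m = 10 → c = 100111, weight = 4.
  m = 01 → c = 100010, weight = 2.
  m = 11 → c = 000101, weight = 2.
Tally weights:
  weight 0: 1 codewords.
  weight 2: 2 codewords.
  weight 4: 1 codewords.
Minimum distance d = smallest w > 0 with A_w > 0 = 2.
Sanity: Σ A_w = 4 = 2^2 = 4 ✓.


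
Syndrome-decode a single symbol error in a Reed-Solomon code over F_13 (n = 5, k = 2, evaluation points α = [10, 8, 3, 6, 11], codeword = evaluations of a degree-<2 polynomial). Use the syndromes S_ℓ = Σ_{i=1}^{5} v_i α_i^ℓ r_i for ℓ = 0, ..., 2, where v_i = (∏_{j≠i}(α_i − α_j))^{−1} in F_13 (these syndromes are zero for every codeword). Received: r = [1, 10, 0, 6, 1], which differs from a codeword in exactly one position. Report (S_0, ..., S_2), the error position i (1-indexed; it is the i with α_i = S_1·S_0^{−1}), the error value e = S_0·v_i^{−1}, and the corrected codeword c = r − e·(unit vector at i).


S = (8, 10, 6), error at position 5, error magnitude e = 11, c = [1, 10, 0, 6, 3].

Step 1: column multipliers v_i = (∏_{j≠i}(α_i − α_j))^{−1} mod 13.
  i = 1 (α = 10): (10−8)(10−3)(10−6)(10−11) = 2·7·4·(−1) = −56 ≡ 9, so v_1 = 9^{−1} = 3 (mod 13).
  i = 2 (α = 8): (8−10)(8−3)(8−6)(8−11) = (−2)·5·2·(−3) = 60 ≡ 8, so v_2 = 8^{−1} = 5 (mod 13).
  i = 3 (α = 3): (3−10)(3−8)(3−6)(3−11) = (−7)·(−5)·(−3)·(−8) = 840 ≡ 8, so v_3 = 8^{−1} = 5 (mod 13).
  i = 4 (α = 6): (6−10)(6−8)(6−3)(6−11) = (−4)·(−2)·3·(−5) = −120 ≡ 10, so v_4 = 10^{−1} = 4 (mod 13).
  i = 5 (α = 11): (11−10)(11−8)(11−3)(11−6) = 1·3·8·5 = 120 ≡ 3, so v_5 = 3^{−1} = 9 (mod 13).
  v = [3, 5, 5, 4, 9].
Step 2: syndromes of r = [1, 10, 0, 6, 1] (all sums mod 13).
  S_0 = Σ v_i r_i = 3·1 + 5·10 + 5·0 + 4·6 + 9·1 = 86 ≡ 8.
  S_1 = Σ v_i α_i r_i = 3·10·1 + 5·8·10 + 5·3·0 + 4·6·6 + 9·11·1 = 673 ≡ 10.
  α_i^2 mod 13 = [9, 12, 9, 10, 4].
  S_2 = Σ v_i α_i^2 r_i = 3·9·1 + 5·12·10 + 5·9·0 + 4·10·6 + 9·4·1 = 903 ≡ 6.
  S = (8, 10, 6) ≠ 0, so r is not a codeword (an error is present).
Step 3: locate the error. For a single error e at position i, S_ℓ = v_i·e·α_i^ℓ, so α_err = S_1/S_0.
  S_0^{−1} = 8^{−1} = 5 (mod 13), so α_err = 10·5 = 50 ≡ 11 = α_5. Error position i = 5.
  Consistency check: S_2/S_1 = 6·4 = 24 ≡ 11 = α_err ✓ (single-error assumption holds).
Step 4: error magnitude e = S_0/v_5 = S_0·∏_{j≠5}(α_5 − α_j) = 8·3 = 24 ≡ 11 (mod 13).
Step 5: correct position 5: c_5 = r_5 − e = 1 − 11 ≡ 3 (mod 13). Hence c = [1, 10, 0, 6, 3].
  Check: interpolating c through the α_i gives m(x) = 7 + 2·x (degree < 2) with m(α_i) = c_i for every i, so c is indeed a codeword.


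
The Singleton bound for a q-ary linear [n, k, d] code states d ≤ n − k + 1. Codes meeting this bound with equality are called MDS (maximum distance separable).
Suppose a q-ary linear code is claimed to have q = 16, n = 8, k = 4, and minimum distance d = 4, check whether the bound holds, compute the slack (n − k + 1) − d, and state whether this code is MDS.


Singleton RHS = n − k + 1 = 5, slack = 1, bound satisfied, not MDS.

Singleton bound: d ≤ n − k + 1.
Here n = 8, k = 4, so n − k + 1 = 5.
Given d = 4, check d ≤ 5: YES.
Slack = (n − k + 1) − d = 1.
The code is NOT MDS (slack = 1 > 0).
Description: the claimed parameters are [8, 4, 4]_16; such a code would be non-MDS.


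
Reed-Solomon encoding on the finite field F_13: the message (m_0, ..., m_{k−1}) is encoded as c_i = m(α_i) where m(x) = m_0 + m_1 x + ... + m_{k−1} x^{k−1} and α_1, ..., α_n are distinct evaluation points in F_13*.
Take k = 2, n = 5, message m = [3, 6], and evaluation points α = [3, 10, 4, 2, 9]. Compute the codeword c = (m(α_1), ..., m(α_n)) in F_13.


c = [8, 11, 1, 2, 5]

Message polynomial: m(x) = 3 + 6·x (mod 13).
For each evaluation point α_i, compute m(α_i) mod 13:
  α_1 = 3: Horner steps 6 → 8, so m(3) = 8.
  α_2 = 10: Horner steps 6 → 11, so m(10) = 11.
  α_3 = 4: Horner steps 6 → 1, so m(4) = 1.
  α_4 = 2: Horner steps 6 → 2, so m(2) = 2.
  α_5 = 9: Horner steps 6 → 5, so m(9) = 5.
Codeword c = [8, 11, 1, 2, 5] ∈ F_13^5.


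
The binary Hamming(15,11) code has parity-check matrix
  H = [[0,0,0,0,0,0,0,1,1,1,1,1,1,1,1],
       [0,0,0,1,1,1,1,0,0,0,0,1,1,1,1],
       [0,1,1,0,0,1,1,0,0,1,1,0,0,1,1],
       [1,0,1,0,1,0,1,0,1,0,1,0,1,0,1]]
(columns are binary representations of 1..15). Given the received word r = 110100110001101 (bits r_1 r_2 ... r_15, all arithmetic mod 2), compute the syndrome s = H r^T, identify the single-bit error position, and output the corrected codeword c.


s = (0, 1, 1, 0)^T, error position = 6, corrected codeword c = 110101110001101

Compute s = H r^T mod 2 one row at a time:
  s_1 = 1 + 0 + 0 + 0 + 1 + 1 + 0 + 1 = 4 ≡ 0 (mod 2).
  s_2 = 1 + 0 + 0 + 1 + 1 + 1 + 0 + 1 = 5 ≡ 1 (mod 2).
  s_3 = 1 + 0 + 0 + 1 + 0 + 0 + 0 + 1 = 3 ≡ 1 (mod 2).
  s_4 = 1 + 0 + 0 + 1 + 0 + 0 + 1 + 1 = 4 ≡ 0 (mod 2).
s = (0, 1, 1, 0)^T — this equals column 6 of H (binary 0110), so error is at position 6.
Correct: flip bit 6 of r = 110100110001101 to get c = 110101110001101.


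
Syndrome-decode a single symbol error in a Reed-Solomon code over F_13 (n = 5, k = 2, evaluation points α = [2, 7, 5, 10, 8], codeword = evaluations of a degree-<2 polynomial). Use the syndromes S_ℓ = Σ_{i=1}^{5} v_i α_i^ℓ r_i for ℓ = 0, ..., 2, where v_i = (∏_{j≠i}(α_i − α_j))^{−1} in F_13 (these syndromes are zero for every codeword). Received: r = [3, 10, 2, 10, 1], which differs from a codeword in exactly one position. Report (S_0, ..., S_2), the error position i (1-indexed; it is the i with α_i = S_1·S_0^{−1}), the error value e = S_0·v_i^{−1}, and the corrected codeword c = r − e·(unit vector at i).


S = (11, 6, 8), error at position 4, error magnitude e = 1, c = [3, 10, 2, 9, 1].

Step 1: column multipliers v_i = (∏_{j≠i}(α_i − α_j))^{−1} mod 13.
  i = 1 (α = 2): (2−7)(2−5)(2−10)(2−8) = (−5)·(−3)·(−8)·(−6) = 720 ≡ 5, so v_1 = 5^{−1} = 8 (mod 13).
  i = 2 (α = 7): (7−2)(7−5)(7−10)(7−8) = 5·2·(−3)·(−1) = 30 ≡ 4, so v_2 = 4^{−1} = 10 (mod 13).
  i = 3 (α = 5): (5−2)(5−7)(5−10)(5−8) = 3·(−2)·(−5)·(−3) = −90 ≡ 1, so v_3 = 1^{−1} = 1 (mod 13).
  i = 4 (α = 10): (10−2)(10−7)(10−5)(10−8) = 8·3·5·2 = 240 ≡ 6, so v_4 = 6^{−1} = 11 (mod 13).
  i = 5 (α = 8): (8−2)(8−7)(8−5)(8−10) = 6·1·3·(−2) = −36 ≡ 3, so v_5 = 3^{−1} = 9 (mod 13).
  v = [8, 10, 1, 11, 9].
Step 2: syndromes of r = [3, 10, 2, 10, 1] (all sums mod 13).
  S_0 = Σ v_i r_i = 8·3 + 10·10 + 1·2 + 11·10 + 9·1 = 245 ≡ 11.
  S_1 = Σ v_i α_i r_i = 8·2·3 + 10·7·10 + 1·5·2 + 11·10·10 + 9·8·1 = 1930 ≡ 6.
  α_i^2 mod 13 = [4, 10, 12, 9, 12].
  S_2 = Σ v_i α_i^2 r_i = 8·4·3 + 10·10·10 + 1·12·2 + 11·9·10 + 9·12·1 = 2218 ≡ 8.
  S = (11, 6, 8) ≠ 0, so r is not a codeword (an error is present).
Step 3: locate the error. For a single error e at position i, S_ℓ = v_i·e·α_i^ℓ, so α_err = S_1/S_0.
  S_0^{−1} = 11^{−1} = 6 (mod 13), so α_err = 6·6 = 36 ≡ 10 = α_4. Error position i = 4.
  Consistency check: S_2/S_1 = 8·11 = 88 ≡ 10 = α_err ✓ (single-error assumption holds).
Step 4: error magnitude e = S_0/v_4 = S_0·∏_{j≠4}(α_4 − α_j) = 11·6 = 66 ≡ 1 (mod 13).
Step 5: correct position 4: c_4 = r_4 − e = 10 − 1 ≡ 9 (mod 13). Hence c = [3, 10, 2, 9, 1].
  Check: interpolating c through the α_i gives m(x) = 8 + 4·x (degree < 2) with m(α_i) = c_i for every i, so c is indeed a codeword.


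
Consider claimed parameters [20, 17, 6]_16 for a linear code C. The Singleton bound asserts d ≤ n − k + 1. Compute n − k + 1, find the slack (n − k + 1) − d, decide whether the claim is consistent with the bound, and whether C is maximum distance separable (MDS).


Singleton RHS = n − k + 1 = 4, slack = -2, bound violated (no such code; not MDS).

Singleton bound: d ≤ n − k + 1.
Here n = 20, k = 17, so n − k + 1 = 4.
Given d = 6, check d ≤ 4: NO.
Slack = (n − k + 1) − d = -2.
The slack is negative: d = 6 exceeds n − k + 1 = 4 by 2, so the Singleton bound is violated and no linear [20, 17, 6]_16 code can exist. In particular it is not MDS (MDS requires d = n − k + 1 exactly).
Description: the claimed parameters are [20, 17, 6]_16; such a code would be impossible (violates the Singleton bound).


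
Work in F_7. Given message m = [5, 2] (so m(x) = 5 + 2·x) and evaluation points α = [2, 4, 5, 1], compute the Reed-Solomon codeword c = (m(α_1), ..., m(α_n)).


c = [2, 6, 1, 0]

Message polynomial: m(x) = 5 + 2·x (mod 7).
For each evaluation point α_i, compute m(α_i) mod 7:
  α_1 = 2: Horner steps 2 → 2, so m(2) = 2.
  α_2 = 4: Horner steps 2 → 6, so m(4) = 6.
  α_3 = 5: Horner steps 2 → 1, so m(5) = 1.
  α_4 = 1: Horner steps 2 → 0, so m(1) = 0.
Codeword c = [2, 6, 1, 0] ∈ F_7^4.


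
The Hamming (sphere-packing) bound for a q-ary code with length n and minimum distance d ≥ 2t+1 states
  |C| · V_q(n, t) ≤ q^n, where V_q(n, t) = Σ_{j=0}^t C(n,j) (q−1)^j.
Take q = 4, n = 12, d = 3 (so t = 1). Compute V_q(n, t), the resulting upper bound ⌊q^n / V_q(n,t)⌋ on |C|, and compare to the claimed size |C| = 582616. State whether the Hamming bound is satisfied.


V_q(n, t) = 37, q^n = 16777216, Hamming bound = 453438, |C| = 582616 > bound (violated).

Step 1: Compute V_q(n, t) = Σ_{j=0}^1 C(n, j) (q−1)^j.
  j = 0: C(12,0)·(3)^0 = 1·1 = 1.
  j = 1: C(12,1)·(3)^1 = 12·3 = 36.
  V_q(n, t) = 1 + 36 = 37.
Step 2: q^n = 4^12 = 16777216.
Step 3: Hamming bound ⌊q^n / V_q(n,t)⌋ = ⌊16777216/37⌋ = 453438.
Step 4: Compare |C| = 582616 to 453438: violated.
The claimed |C| lies above the Hamming bound, so no 4-ary code of length 12 with d ≥ 3 can have 582616 codewords.


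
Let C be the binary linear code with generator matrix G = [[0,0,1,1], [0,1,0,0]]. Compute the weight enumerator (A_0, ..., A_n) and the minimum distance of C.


Weight distribution: A_0 = 1, A_1 = 1, A_2 = 1, A_3 = 1. Minimum distance d = 1.

Enumerate all 2^2 = 4 messages m ∈ F_2^2.
For each, compute codeword c = mG in F_2^4, then tally its weight.
  m = 00 → c = 0000, weight = 0.
  m = 10 → c = 0011, weight = 2.
  m = 01 → c = 0100, weight = 1.
  m = 11 → c = 0111, weight = 3.
Tally weights:
  weight 0: 1 codewords.
  weight 1: 1 codewords.
  weight 2: 1 codewords.
  weight 3: 1 codewords.
Minimum distance d = smallest w > 0 with A_w > 0 = 1.
Sanity: Σ A_w = 4 = 2^2 = 4 ✓.


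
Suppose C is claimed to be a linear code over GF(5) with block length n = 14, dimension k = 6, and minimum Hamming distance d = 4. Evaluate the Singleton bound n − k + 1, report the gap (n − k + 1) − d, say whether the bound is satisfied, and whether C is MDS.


Singleton RHS = n − k + 1 = 9, slack = 5, bound satisfied, not MDS.

Singleton bound: d ≤ n − k + 1.
Here n = 14, k = 6, so n − k + 1 = 9.
Given d = 4, check d ≤ 9: YES.
Slack = (n − k + 1) − d = 5.
The code is NOT MDS (slack = 5 > 0).
Description: the claimed parameters are [14, 6, 4]_5; such a code would be non-MDS.


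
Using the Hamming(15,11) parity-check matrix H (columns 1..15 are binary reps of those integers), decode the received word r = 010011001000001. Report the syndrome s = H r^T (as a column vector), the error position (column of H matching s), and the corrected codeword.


s = (0, 1, 1, 1)^T, error position = 7, corrected codeword c = 010011101000001

Compute s = H r^T mod 2 one row at a time:
  s_1 = 0 + 1 + 0 + 0 + 0 + 0 + 0 + 1 = 2 ≡ 0 (mod 2).
  s_2 = 0 + 1 + 1 + 0 + 0 + 0 + 0 + 1 = 3 ≡ 1 (mod 2).
  s_3 = 1 + 0 + 1 + 0 + 0 + 0 + 0 + 1 = 3 ≡ 1 (mod 2).
  s_4 = 0 + 0 + 1 + 0 + 1 + 0 + 0 + 1 = 3 ≡ 1 (mod 2).
s = (0, 1, 1, 1)^T — this equals column 7 of H (binary 0111), so error is at position 7.
Correct: flip bit 7 of r = 010011001000001 to get c = 010011101000001.


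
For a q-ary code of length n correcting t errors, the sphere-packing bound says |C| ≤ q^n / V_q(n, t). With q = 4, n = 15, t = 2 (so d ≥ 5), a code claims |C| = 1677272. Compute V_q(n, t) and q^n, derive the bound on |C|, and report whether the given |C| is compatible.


V_q(n, t) = 991, q^n = 1073741824, Hamming bound = 1083493, |C| = 1677272 > bound (violated).

Step 1: Compute V_q(n, t) = Σ_{j=0}^2 C(n, j) (q−1)^j.
  j = 0: C(15,0)·(3)^0 = 1·1 = 1.
  j = 1: C(15,1)·(3)^1 = 15·3 = 45.
  j = 2: C(15,2)·(3)^2 = 105·9 = 945.
  V_q(n, t) = 1 + 45 + 945 = 991.
Step 2: q^n = 4^15 = 1073741824.
Step 3: Hamming bound ⌊q^n / V_q(n,t)⌋ = ⌊1073741824/991⌋ = 1083493.
Step 4: Compare |C| = 1677272 to 1083493: violated.
The claimed |C| lies above the Hamming bound, so no 4-ary code of length 15 with d ≥ 5 can have 1677272 codewords.


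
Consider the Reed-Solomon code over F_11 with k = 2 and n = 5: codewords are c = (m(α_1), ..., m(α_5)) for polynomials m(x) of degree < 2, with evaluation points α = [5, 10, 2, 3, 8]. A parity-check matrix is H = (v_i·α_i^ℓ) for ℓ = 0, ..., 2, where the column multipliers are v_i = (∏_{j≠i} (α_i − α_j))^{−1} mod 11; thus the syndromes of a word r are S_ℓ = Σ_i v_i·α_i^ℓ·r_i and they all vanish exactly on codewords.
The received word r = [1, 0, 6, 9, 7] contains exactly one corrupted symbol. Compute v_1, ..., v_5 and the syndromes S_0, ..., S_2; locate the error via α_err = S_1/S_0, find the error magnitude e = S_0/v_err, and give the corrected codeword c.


S = (8, 2, 6), error at position 4, error magnitude e = 1, c = [1, 0, 6, 8, 7].

Step 1: column multipliers v_i = (∏_{j≠i}(α_i − α_j))^{−1} mod 11.
  i = 1 (α = 5): (5−10)(5−2)(5−3)(5−8) = (−5)·3·2·(−3) = 90 ≡ 2, so v_1 = 2^{−1} = 6 (mod 11).
  i = 2 (α = 10): (10−5)(10−2)(10−3)(10−8) = 5·8·7·2 = 560 ≡ 10, so v_2 = 10^{−1} = 10 (mod 11).
  i = 3 (α = 2): (2−5)(2−10)(2−3)(2−8) = (−3)·(−8)·(−1)·(−6) = 144 ≡ 1, so v_3 = 1^{−1} = 1 (mod 11).
  i = 4 (α = 3): (3−5)(3−10)(3−2)(3−8) = (−2)·(−7)·1·(−5) = −70 ≡ 7, so v_4 = 7^{−1} = 8 (mod 11).
  i = 5 (α = 8): (8−5)(8−10)(8−2)(8−3) = 3·(−2)·6·5 = −180 ≡ 7, so v_5 = 7^{−1} = 8 (mod 11).
  v = [6, 10, 1, 8, 8].
Step 2: syndromes of r = [1, 0, 6, 9, 7] (all sums mod 11).
  S_0 = Σ v_i r_i = 6·1 + 10·0 + 1·6 + 8·9 + 8·7 = 140 ≡ 8.
  S_1 = Σ v_i α_i r_i = 6·5·1 + 10·10·0 + 1·2·6 + 8·3·9 + 8·8·7 = 706 ≡ 2.
  α_i^2 mod 11 = [3, 1, 4, 9, 9].
  S_2 = Σ v_i α_i^2 r_i = 6·3·1 + 10·1·0 + 1·4·6 + 8·9·9 + 8·9·7 = 1194 ≡ 6.
  S = (8, 2, 6) ≠ 0, so r is not a codeword (an error is present).
Step 3: locate the error. For a single error e at position i, S_ℓ = v_i·e·α_i^ℓ, so α_err = S_1/S_0.
  S_0^{−1} = 8^{−1} = 7 (mod 11), so α_err = 2·7 = 14 ≡ 3 = α_4. Error position i = 4.
  Consistency check: S_2/S_1 = 6·6 = 36 ≡ 3 = α_err ✓ (single-error assumption holds).
Step 4: error magnitude e = S_0/v_4 = S_0·∏_{j≠4}(α_4 − α_j) = 8·7 = 56 ≡ 1 (mod 11).
Step 5: correct position 4: c_4 = r_4 − e = 9 − 1 ≡ 8 (mod 11). Hence c = [1, 0, 6, 8, 7].
  Check: interpolating c through the α_i gives m(x) = 2 + 2·x (degree < 2) with m(α_i) = c_i for every i, so c is indeed a codeword.


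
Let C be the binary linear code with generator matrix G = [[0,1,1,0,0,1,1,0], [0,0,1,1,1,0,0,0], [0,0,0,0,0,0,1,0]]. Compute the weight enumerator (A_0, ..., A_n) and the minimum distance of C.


Weight distribution: A_0 = 1, A_1 = 1, A_3 = 2, A_4 = 3, A_5 = 1. Minimum distance d = 1.

Enumerate all 2^3 = 8 messages m ∈ F_2^3.
For each, compute codeword c = mG in F_2^8, then tally its weight.
  m = 000 → c = 00000000, weight = 0.
  m = 100 → c = 01100110, weight = 4.
  m = 010 → c = 00111000, weight = 3.
  m = 110 → c = 01011110, weight = 5.
  m = 001 → c = 00000010, weight = 1.
  m = 101 → c = 01100100, weight = 3.
  m = 011 → c = 00111010, weight = 4.
  m = 111 → c = 01011100, weight = 4.
Tally weights:
  weight 0: 1 codewords.
  weight 1: 1 codewords.
  weight 3: 2 codewords.
  weight 4: 3 codewords.
  weight 5: 1 codewords.
Minimum distance d = smallest w > 0 with A_w > 0 = 1.
Sanity: Σ A_w = 8 = 2^3 = 8 ✓.


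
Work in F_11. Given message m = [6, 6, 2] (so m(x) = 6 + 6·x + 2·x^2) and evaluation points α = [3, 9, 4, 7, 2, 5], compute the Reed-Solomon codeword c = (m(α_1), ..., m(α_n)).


c = [9, 2, 7, 3, 4, 9]

Message polynomial: m(x) = 6 + 6·x + 2·x^2 (mod 11).
For each evaluation point α_i, compute m(α_i) mod 11:
  α_1 = 3: Horner steps 2 → 1 → 9, so m(3) = 9.
  α_2 = 9: Horner steps 2 → 2 → 2, so m(9) = 2.
  α_3 = 4: Horner steps 2 → 3 → 7, so m(4) = 7.
  α_4 = 7: Horner steps 2 → 9 → 3, so m(7) = 3.
  α_5 = 2: Horner steps 2 → 10 → 4, so m(2) = 4.
  α_6 = 5: Horner steps 2 → 5 → 9, so m(5) = 9.
Codeword c = [9, 2, 7, 3, 4, 9] ∈ F_11^6.


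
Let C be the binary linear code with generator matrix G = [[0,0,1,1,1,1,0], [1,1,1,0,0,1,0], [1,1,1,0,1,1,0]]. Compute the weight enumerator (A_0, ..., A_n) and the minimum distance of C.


Weight distribution: A_0 = 1, A_1 = 1, A_3 = 2, A_4 = 3, A_5 = 1. Minimum distance d = 1.

Enumerate all 2^3 = 8 messages m ∈ F_2^3.
For each, compute codeword c = mG in F_2^7, then tally its weight.
  m = 000 → c = 0000000, weight = 0.
  m = 100 → c = 0011110, weight = 4.
  m = 010 → c = 1110010, weight = 4.
  m = 110 → c = 1101100, weight = 4.
  m = 001 → c = 1110110, weight = 5.
  m = 101 → c = 1101000, weight = 3.
  m = 011 → c = 0000100, weight = 1.
  m = 111 → c = 0011010, weight = 3.
Tally weights:
  weight 0: 1 codewords.
  weight 1: 1 codewords.
  weight 3: 2 codewords.
  weight 4: 3 codewords.
  weight 5: 1 codewords.
Minimum distance d = smallest w > 0 with A_w > 0 = 1.
Sanity: Σ A_w = 8 = 2^3 = 8 ✓.


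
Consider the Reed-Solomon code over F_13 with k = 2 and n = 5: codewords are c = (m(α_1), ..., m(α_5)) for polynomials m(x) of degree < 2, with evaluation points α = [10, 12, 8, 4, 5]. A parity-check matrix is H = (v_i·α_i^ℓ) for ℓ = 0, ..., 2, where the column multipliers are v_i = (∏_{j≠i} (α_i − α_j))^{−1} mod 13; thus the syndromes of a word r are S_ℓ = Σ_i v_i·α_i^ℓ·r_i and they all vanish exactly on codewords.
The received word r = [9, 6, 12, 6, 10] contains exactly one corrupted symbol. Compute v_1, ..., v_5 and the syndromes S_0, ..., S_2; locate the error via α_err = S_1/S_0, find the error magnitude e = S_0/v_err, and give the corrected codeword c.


S = (4, 3, 12), error at position 4, error magnitude e = 1, c = [9, 6, 12, 5, 10].

Step 1: column multipliers v_i = (∏_{j≠i}(α_i − α_j))^{−1} mod 13.
  i = 1 (α = 10): (10−12)(10−8)(10−4)(10−5) = (−2)·2·6·5 = −120 ≡ 10, so v_1 = 10^{−1} = 4 (mod 13).
  i = 2 (α = 12): (12−10)(12−8)(12−4)(12−5) = 2·4·8·7 = 448 ≡ 6, so v_2 = 6^{−1} = 11 (mod 13).
  i = 3 (α = 8): (8−10)(8−12)(8−4)(8−5) = (−2)·(−4)·4·3 = 96 ≡ 5, so v_3 = 5^{−1} = 8 (mod 13).
  i = 4 (α = 4): (4−10)(4−12)(4−8)(4−5) = (−6)·(−8)·(−4)·(−1) = 192 ≡ 10, so v_4 = 10^{−1} = 4 (mod 13).
  i = 5 (α = 5): (5−10)(5−12)(5−8)(5−4) = (−5)·(−7)·(−3)·1 = −105 ≡ 12, so v_5 = 12^{−1} = 12 (mod 13).
  v = [4, 11, 8, 4, 12].
Step 2: syndromes of r = [9, 6, 12, 6, 10] (all sums mod 13).
  S_0 = Σ v_i r_i = 4·9 + 11·6 + 8·12 + 4·6 + 12·10 = 342 ≡ 4.
  S_1 = Σ v_i α_i r_i = 4·10·9 + 11·12·6 + 8·8·12 + 4·4·6 + 12·5·10 = 2616 ≡ 3.
  α_i^2 mod 13 = [9, 1, 12, 3, 12].
  S_2 = Σ v_i α_i^2 r_i = 4·9·9 + 11·1·6 + 8·12·12 + 4·3·6 + 12·12·10 = 3054 ≡ 12.
  S = (4, 3, 12) ≠ 0, so r is not a codeword (an error is present).
Step 3: locate the error. For a single error e at position i, S_ℓ = v_i·e·α_i^ℓ, so α_err = S_1/S_0.
  S_0^{−1} = 4^{−1} = 10 (mod 13), so α_err = 3·10 = 30 ≡ 4 = α_4. Error position i = 4.
  Consistency check: S_2/S_1 = 12·9 = 108 ≡ 4 = α_err ✓ (single-error assumption holds).
Step 4: error magnitude e = S_0/v_4 = S_0·∏_{j≠4}(α_4 − α_j) = 4·10 = 40 ≡ 1 (mod 13).
Step 5: correct position 4: c_4 = r_4 − e = 6 − 1 ≡ 5 (mod 13). Hence c = [9, 6, 12, 5, 10].
  Check: interpolating c through the α_i gives m(x) = 11 + 5·x (degree < 2) with m(α_i) = c_i for every i, so c is indeed a codeword.


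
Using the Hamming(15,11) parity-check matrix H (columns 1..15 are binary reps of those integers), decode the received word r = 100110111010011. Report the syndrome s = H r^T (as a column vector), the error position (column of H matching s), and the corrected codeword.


s = (1, 1, 0, 0)^T, error position = 12, corrected codeword c = 100110111011011

Compute s = H r^T mod 2 one row at a time:
  s_1 = 1 + 1 + 0 + 1 + 0 + 0 + 1 + 1 = 5 ≡ 1 (mod 2).
  s_2 = 1 + 1 + 0 + 1 + 0 + 0 + 1 + 1 = 5 ≡ 1 (mod 2).
  s_3 = 0 + 0 + 0 + 1 + 0 + 1 + 1 + 1 = 4 ≡ 0 (mod 2).
  s_4 = 1 + 0 + 1 + 1 + 1 + 1 + 0 + 1 = 6 ≡ 0 (mod 2).
s = (1, 1, 0, 0)^T — this equals column 12 of H (binary 1100), so error is at position 12.
Correct: flip bit 12 of r = 100110111010011 to get c = 100110111011011.


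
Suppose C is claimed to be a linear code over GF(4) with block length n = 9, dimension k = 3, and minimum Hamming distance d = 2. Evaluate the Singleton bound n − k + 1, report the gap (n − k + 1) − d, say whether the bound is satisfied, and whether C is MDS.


Singleton RHS = n − k + 1 = 7, slack = 5, bound satisfied, not MDS.

Singleton bound: d ≤ n − k + 1.
Here n = 9, k = 3, so n − k + 1 = 7.
Given d = 2, check d ≤ 7: YES.
Slack = (n − k + 1) − d = 5.
The code is NOT MDS (slack = 5 > 0).
Description: the claimed parameters are [9, 3, 2]_4; such a code would be non-MDS.


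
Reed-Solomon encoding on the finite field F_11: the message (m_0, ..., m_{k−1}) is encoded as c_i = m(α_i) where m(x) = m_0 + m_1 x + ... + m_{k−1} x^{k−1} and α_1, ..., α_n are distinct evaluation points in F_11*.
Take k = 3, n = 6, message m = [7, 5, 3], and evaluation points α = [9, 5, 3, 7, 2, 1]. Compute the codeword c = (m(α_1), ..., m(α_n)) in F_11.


c = [9, 8, 5, 2, 7, 4]

Message polynomial: m(x) = 7 + 5·x + 3·x^2 (mod 11).
For each evaluation point α_i, compute m(α_i) mod 11:
  α_1 = 9: Horner steps 3 → 10 → 9, so m(9) = 9.
  α_2 = 5: Horner steps 3 → 9 → 8, so m(5) = 8.
  α_3 = 3: Horner steps 3 → 3 → 5, so m(3) = 5.
  α_4 = 7: Horner steps 3 → 4 → 2, so m(7) = 2.
  α_5 = 2: Horner steps 3 → 0 → 7, so m(2) = 7.
  α_6 = 1: Horner steps 3 → 8 → 4, so m(1) = 4.
Codeword c = [9, 8, 5, 2, 7, 4] ∈ F_11^6.


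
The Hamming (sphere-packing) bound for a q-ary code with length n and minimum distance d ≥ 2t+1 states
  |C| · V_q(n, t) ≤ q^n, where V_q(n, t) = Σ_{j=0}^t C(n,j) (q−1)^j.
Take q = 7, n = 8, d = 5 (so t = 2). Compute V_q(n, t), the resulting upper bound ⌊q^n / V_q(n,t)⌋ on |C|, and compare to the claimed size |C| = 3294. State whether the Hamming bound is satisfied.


V_q(n, t) = 1057, q^n = 5764801, Hamming bound = 5453, |C| = 3294 ≤ bound (satisfied).

Step 1: Compute V_q(n, t) = Σ_{j=0}^2 C(n, j) (q−1)^j.
  j = 0: C(8,0)·(6)^0 = 1·1 = 1.
  j = 1: C(8,1)·(6)^1 = 8·6 = 48.
  j = 2: C(8,2)·(6)^2 = 28·36 = 1008.
  V_q(n, t) = 1 + 48 + 1008 = 1057.
Step 2: q^n = 7^8 = 5764801.
Step 3: Hamming bound ⌊q^n / V_q(n,t)⌋ = ⌊5764801/1057⌋ = 5453.
Step 4: Compare |C| = 3294 to 5453: satisfied.
The claimed |C| lies below the Hamming bound.


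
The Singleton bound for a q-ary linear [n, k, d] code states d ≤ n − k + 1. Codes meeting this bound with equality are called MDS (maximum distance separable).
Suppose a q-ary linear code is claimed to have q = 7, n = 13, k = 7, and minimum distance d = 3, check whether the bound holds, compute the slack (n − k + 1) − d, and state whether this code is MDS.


Singleton RHS = n − k + 1 = 7, slack = 4, bound satisfied, not MDS.

Singleton bound: d ≤ n − k + 1.
Here n = 13, k = 7, so n − k + 1 = 7.
Given d = 3, check d ≤ 7: YES.
Slack = (n − k + 1) − d = 4.
The code is NOT MDS (slack = 4 > 0).
Description: the claimed parameters are [13, 7, 3]_7; such a code would be non-MDS.


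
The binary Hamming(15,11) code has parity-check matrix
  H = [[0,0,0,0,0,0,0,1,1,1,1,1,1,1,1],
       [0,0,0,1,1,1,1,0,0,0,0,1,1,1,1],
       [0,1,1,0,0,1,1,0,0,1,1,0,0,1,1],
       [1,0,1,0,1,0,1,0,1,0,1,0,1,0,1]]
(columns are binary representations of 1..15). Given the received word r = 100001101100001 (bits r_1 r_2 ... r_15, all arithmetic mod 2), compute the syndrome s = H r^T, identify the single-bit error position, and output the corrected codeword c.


s = (1, 1, 0, 0)^T, error position = 12, corrected codeword c = 100001101101001

Compute s = H r^T mod 2 one row at a time:
  s_1 = 0 + 1 + 1 + 0 + 0 + 0 + 0 + 1 = 3 ≡ 1 (mod 2).
  s_2 = 0 + 0 + 1 + 1 + 0 + 0 + 0 + 1 = 3 ≡ 1 (mod 2).
  s_3 = 0 + 0 + 1 + 1 + 1 + 0 + 0 + 1 = 4 ≡ 0 (mod 2).
  s_4 = 1 + 0 + 0 + 1 + 1 + 0 + 0 + 1 = 4 ≡ 0 (mod 2).
s = (1, 1, 0, 0)^T — this equals column 12 of H (binary 1100), so error is at position 12.
Correct: flip bit 12 of r = 100001101100001 to get c = 100001101101001.


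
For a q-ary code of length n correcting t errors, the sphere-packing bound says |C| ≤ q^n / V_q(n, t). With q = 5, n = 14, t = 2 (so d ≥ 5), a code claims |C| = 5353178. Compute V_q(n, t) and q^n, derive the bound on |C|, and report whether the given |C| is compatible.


V_q(n, t) = 1513, q^n = 6103515625, Hamming bound = 4034048, |C| = 5353178 > bound (violated).

Step 1: Compute V_q(n, t) = Σ_{j=0}^2 C(n, j) (q−1)^j.
  j = 0: C(14,0)·(4)^0 = 1·1 = 1.
  j = 1: C(14,1)·(4)^1 = 14·4 = 56.
  j = 2: C(14,2)·(4)^2 = 91·16 = 1456.
  V_q(n, t) = 1 + 56 + 1456 = 1513.
Step 2: q^n = 5^14 = 6103515625.
Step 3: Hamming bound ⌊q^n / V_q(n,t)⌋ = ⌊6103515625/1513⌋ = 4034048.
Step 4: Compare |C| = 5353178 to 4034048: violated.
The claimed |C| lies above the Hamming bound, so no 5-ary code of length 14 with d ≥ 5 can have 5353178 codewords.


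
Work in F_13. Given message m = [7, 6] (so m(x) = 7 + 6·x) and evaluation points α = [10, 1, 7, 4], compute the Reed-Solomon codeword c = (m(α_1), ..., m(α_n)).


c = [2, 0, 10, 5]

Message polynomial: m(x) = 7 + 6·x (mod 13).
For each evaluation point α_i, compute m(α_i) mod 13:
  α_1 = 10: Horner steps 6 → 2, so m(10) = 2.
  α_2 = 1: Horner steps 6 → 0, so m(1) = 0.
  α_3 = 7: Horner steps 6 → 10, so m(7) = 10.
  α_4 = 4: Horner steps 6 → 5, so m(4) = 5.
Codeword c = [2, 0, 10, 5] ∈ F_13^4.


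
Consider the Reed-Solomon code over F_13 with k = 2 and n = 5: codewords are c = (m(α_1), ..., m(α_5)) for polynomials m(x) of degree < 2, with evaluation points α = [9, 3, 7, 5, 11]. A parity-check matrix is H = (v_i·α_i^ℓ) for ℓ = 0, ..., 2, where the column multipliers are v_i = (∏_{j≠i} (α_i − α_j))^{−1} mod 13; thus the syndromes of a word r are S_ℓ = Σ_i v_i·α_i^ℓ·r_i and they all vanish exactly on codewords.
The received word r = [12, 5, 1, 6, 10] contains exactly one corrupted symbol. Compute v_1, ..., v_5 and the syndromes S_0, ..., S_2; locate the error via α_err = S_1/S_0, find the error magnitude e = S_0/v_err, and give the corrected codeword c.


S = (2, 10, 11), error at position 4, error magnitude e = 3, c = [12, 5, 1, 3, 10].

Step 1: column multipliers v_i = (∏_{j≠i}(α_i − α_j))^{−1} mod 13.
  i = 1 (α = 9): (9−3)(9−7)(9−5)(9−11) = 6·2·4·(−2) = −96 ≡ 8, so v_1 = 8^{−1} = 5 (mod 13).
  i = 2 (α = 3): (3−9)(3−7)(3−5)(3−11) = (−6)·(−4)·(−2)·(−8) = 384 ≡ 7, so v_2 = 7^{−1} = 2 (mod 13).
  i = 3 (α = 7): (7−9)(7−3)(7−5)(7−11) = (−2)·4·2·(−4) = 64 ≡ 12, so v_3 = 12^{−1} = 12 (mod 13).
  i = 4 (α = 5): (5−9)(5−3)(5−7)(5−11) = (−4)·2·(−2)·(−6) = −96 ≡ 8, so v_4 = 8^{−1} = 5 (mod 13).
  i = 5 (α = 11): (11−9)(11−3)(11−7)(11−5) = 2·8·4·6 = 384 ≡ 7, so v_5 = 7^{−1} = 2 (mod 13).
  v = [5, 2, 12, 5, 2].
Step 2: syndromes of r = [12, 5, 1, 6, 10] (all sums mod 13).
  S_0 = Σ v_i r_i = 5·12 + 2·5 + 12·1 + 5·6 + 2·10 = 132 ≡ 2.
  S_1 = Σ v_i α_i r_i = 5·9·12 + 2·3·5 + 12·7·1 + 5·5·6 + 2·11·10 = 1024 ≡ 10.
  α_i^2 mod 13 = [3, 9, 10, 12, 4].
  S_2 = Σ v_i α_i^2 r_i = 5·3·12 + 2·9·5 + 12·10·1 + 5·12·6 + 2·4·10 = 830 ≡ 11.
  S = (2, 10, 11) ≠ 0, so r is not a codeword (an error is present).
Step 3: locate the error. For a single error e at position i, S_ℓ = v_i·e·α_i^ℓ, so α_err = S_1/S_0.
  S_0^{−1} = 2^{−1} = 7 (mod 13), so α_err = 10·7 = 70 ≡ 5 = α_4. Error position i = 4.
  Consistency check: S_2/S_1 = 11·4 = 44 ≡ 5 = α_err ✓ (single-error assumption holds).
Step 4: error magnitude e = S_0/v_4 = S_0·∏_{j≠4}(α_4 − α_j) = 2·8 = 16 ≡ 3 (mod 13).
Step 5: correct position 4: c_4 = r_4 − e = 6 − 3 ≡ 3 (mod 13). Hence c = [12, 5, 1, 3, 10].
  Check: interpolating c through the α_i gives m(x) = 8 + 12·x (degree < 2) with m(α_i) = c_i for every i, so c is indeed a codeword.


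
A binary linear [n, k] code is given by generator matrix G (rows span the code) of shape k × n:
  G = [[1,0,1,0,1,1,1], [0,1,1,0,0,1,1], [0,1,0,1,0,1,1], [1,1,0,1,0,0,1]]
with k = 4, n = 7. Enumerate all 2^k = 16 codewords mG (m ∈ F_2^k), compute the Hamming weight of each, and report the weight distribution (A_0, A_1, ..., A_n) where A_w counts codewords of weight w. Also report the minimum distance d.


Weight distribution: A_0 = 1, A_2 = 2, A_3 = 4, A_4 = 5, A_5 = 4. Minimum distance d = 2.

Enumerate all 2^4 = 16 messages m ∈ F_2^4.
For each, compute codeword c = mG in F_2^7, then tally its weight.
  m = 0000 → c = 0000000, weight = 0.
  m = 1000 → c = 1010111, weight = 5.
  m = 0100 → c = 0110011, weight = 4.
  m = 1100 → c = 1100100, weight = 3.
  m = 0010 → c = 0101011, weight = 4.
  m = 1010 → c = 1111100, weight = 5.
  m = 0110 → c = 0011000, weight = 2.
  m = 1110 → c = 1001111, weight = 5.
  m = 0001 → c = 1101001, weight = 4.
  m = 1001 → c = 0111110, weight = 5.
  m = 0101 → c = 1011010, weight = 4.
  m = 1101 → c = 0001101, weight = 3.
  m = 0011 → c = 1000010, weight = 2.
  m = 1011 → c = 0010101, weight = 3.
  m = 0111 → c = 1110001, weight = 4.
  m = 1111 → c = 0100110, weight = 3.
Tally weights:
  weight 0: 1 codewords.
  weight 2: 2 codewords.
  weight 3: 4 codewords.
  weight 4: 5 codewords.
  weight 5: 4 codewords.
Minimum distance d = smallest w > 0 with A_w > 0 = 2.
Sanity: Σ A_w = 16 = 2^4 = 16 ✓.
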